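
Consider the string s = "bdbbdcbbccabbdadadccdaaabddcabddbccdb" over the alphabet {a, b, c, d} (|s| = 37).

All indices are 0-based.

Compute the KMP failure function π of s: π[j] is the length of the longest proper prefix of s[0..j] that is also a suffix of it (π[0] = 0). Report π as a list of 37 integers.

[0, 0, 1, 1, 2, 0, 1, 1, 0, 0, 0, 1, 1, 2, 0, 0, 0, 0, 0, 0, 0, 0, 0, 0, 1, 2, 0, 0, 0, 1, 2, 0, 1, 0, 0, 0, 1]

π[0] = 0
j=1 s[j]='d': π[1]=0 (border '')
j=2 s[j]='b': π[2]=1 (border 'b')
j=3 s[j]='b': k: 1→0; π[3]=1 (border 'b')
j=4 s[j]='d': π[4]=2 (border 'bd')
j=5 s[j]='c': k: 2→0; π[5]=0 (border '')
j=6 s[j]='b': π[6]=1 (border 'b')
j=7 s[j]='b': k: 1→0; π[7]=1 (border 'b')
j=8 s[j]='c': k: 1→0; π[8]=0 (border '')
j=9 s[j]='c': π[9]=0 (border '')
j=10 s[j]='a': π[10]=0 (border '')
j=11 s[j]='b': π[11]=1 (border 'b')
j=12 s[j]='b': k: 1→0; π[12]=1 (border 'b')
j=13 s[j]='d': π[13]=2 (border 'bd')
j=14 s[j]='a': k: 2→0; π[14]=0 (border '')
j=15 s[j]='d': π[15]=0 (border '')
j=16 s[j]='a': π[16]=0 (border '')
j=17 s[j]='d': π[17]=0 (border '')
j=18 s[j]='c': π[18]=0 (border '')
j=19 s[j]='c': π[19]=0 (border '')
j=20 s[j]='d': π[20]=0 (border '')
j=21 s[j]='a': π[21]=0 (border '')
j=22 s[j]='a': π[22]=0 (border '')
j=23 s[j]='a': π[23]=0 (border '')
j=24 s[j]='b': π[24]=1 (border 'b')
j=25 s[j]='d': π[25]=2 (border 'bd')
j=26 s[j]='d': k: 2→0; π[26]=0 (border '')
j=27 s[j]='c': π[27]=0 (border '')
j=28 s[j]='a': π[28]=0 (border '')
j=29 s[j]='b': π[29]=1 (border 'b')
j=30 s[j]='d': π[30]=2 (border 'bd')
j=31 s[j]='d': k: 2→0; π[31]=0 (border '')
j=32 s[j]='b': π[32]=1 (border 'b')
j=33 s[j]='c': k: 1→0; π[33]=0 (border '')
j=34 s[j]='c': π[34]=0 (border '')
j=35 s[j]='d': π[35]=0 (border '')
j=36 s[j]='b': π[36]=1 (border 'b')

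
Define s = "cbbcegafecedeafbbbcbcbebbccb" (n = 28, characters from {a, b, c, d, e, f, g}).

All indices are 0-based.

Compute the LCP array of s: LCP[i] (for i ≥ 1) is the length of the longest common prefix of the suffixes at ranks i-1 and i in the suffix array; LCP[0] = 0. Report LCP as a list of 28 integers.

rank | idx | suffix
   0 |  13 | afbbbcbcbebbccb
   1 |   6 | afecedeafbbbcbcbebbccb
   2 |  27 | b
   3 |  15 | bbbcbcbebbccb
   4 |  16 | bbcbcbebbccb
   5 |  23 | bbccb
   6 |   1 | bbcegafecedeafbbbcbcbebbccb
   7 |  17 | bcbcbebbccb
   8 |  19 | bcbebbccb
   9 |  24 | bccb
  10 |   2 | bcegafecedeafbbbcbcbebbccb
  11 |  21 | bebbccb
  12 |  26 | cb
  13 |   0 | cbbcegafecedeafbbbcbcbebbccb
  14 |  18 | cbcbebbccb
  15 |  20 | cbebbccb
  16 |  25 | ccb
  17 |   9 | cedeafbbbcbcbebbccb
  18 |   3 | cegafecedeafbbbcbcbebbccb
  19 |  11 | deafbbbcbcbebbccb
  20 |  12 | eafbbbcbcbebbccb
  21 |  22 | ebbccb
  22 |   8 | ecedeafbbbcbcbebbccb
  23 |  10 | edeafbbbcbcbebbccb
  24 |   4 | egafecedeafbbbcbcbebbccb
  25 |  14 | fbbbcbcbebbccb
  26 |   7 | fecedeafbbbcbcbebbccb
  27 |   5 | gafecedeafbbbcbcbebbccb

SA = [13, 6, 27, 15, 16, 23, 1, 17, 19, 24, 2, 21, 26, 0, 18, 20, 25, 9, 3, 11, 12, 22, 8, 10, 4, 14, 7, 5]
i: (SA[i-1],SA[i]) lcp shared
  1: (13,6) 2 'af'
  2: (6,27) 0 ''
  3: (27,15) 1 'b'
  4: (15,16) 2 'bb'
  5: (16,23) 3 'bbc'
  6: (23,1) 3 'bbc'
  7: (1,17) 1 'b'
  8: (17,19) 3 'bcb'
  9: (19,24) 2 'bc'
  10: (24,2) 2 'bc'
  11: (2,21) 1 'b'
  12: (21,26) 0 ''
  13: (26,0) 2 'cb'
  14: (0,18) 2 'cb'
  15: (18,20) 2 'cb'
  16: (20,25) 1 'c'
  17: (25,9) 1 'c'
  18: (9,3) 2 'ce'
  19: (3,11) 0 ''
  20: (11,12) 0 ''
  21: (12,22) 1 'e'
  22: (22,8) 1 'e'
  23: (8,10) 1 'e'
  24: (10,4) 1 'e'
  25: (4,14) 0 ''
  26: (14,7) 1 'f'
  27: (7,5) 0 ''

[0, 2, 0, 1, 2, 3, 3, 1, 3, 2, 2, 1, 0, 2, 2, 2, 1, 1, 2, 0, 0, 1, 1, 1, 1, 0, 1, 0]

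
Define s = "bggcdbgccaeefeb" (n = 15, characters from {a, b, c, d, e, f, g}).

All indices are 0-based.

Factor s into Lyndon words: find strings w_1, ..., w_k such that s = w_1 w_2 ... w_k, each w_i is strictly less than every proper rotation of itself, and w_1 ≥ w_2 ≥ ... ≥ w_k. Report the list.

["bggcd", "bgcc", "aeefeb"]

emit factor 1: 'bggcd' (i=0, period=5)
emit factor 2: 'bgcc' (i=5, period=4)
emit factor 3: 'aeefeb' (i=9, period=6)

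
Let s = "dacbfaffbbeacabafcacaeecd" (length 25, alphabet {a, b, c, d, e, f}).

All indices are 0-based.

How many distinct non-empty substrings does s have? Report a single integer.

rank→(start, suffix):
  0 → (13, 'abafcacaeecd')
  1 → (11, 'acabafcacaeecd')
  2 → (18, 'acaeecd')
  3 → (1, 'acbfaffbbeacabafcacaeecd')
  4 → (20, 'aeecd')
  5 → (15, 'afcacaeecd')
  6 → (5, 'affbbeacabafcacaeecd')
  7 → (14, 'bafcacaeecd')
  8 → (8, 'bbeacabafcacaeecd')
  9 → (9, 'beacabafcacaeecd')
  10 → (3, 'bfaffbbeacabafcacaeecd')
  11 → (12, 'cabafcacaeecd')
  12 → (17, 'cacaeecd')
  13 → (19, 'caeecd')
  14 → (2, 'cbfaffbbeacabafcacaeecd')
  15 → (23, 'cd')
  16 → (24, 'd')
  17 → (0, 'dacbfaffbbeacabafcacaeecd')
  18 → (10, 'eacabafcacaeecd')
  19 → (22, 'ecd')
  20 → (21, 'eecd')
  21 → (4, 'faffbbeacabafcacaeecd')
  22 → (7, 'fbbeacabafcacaeecd')
  23 → (16, 'fcacaeecd')
  24 → (6, 'ffbbeacabafcacaeecd')

SA = [13, 11, 18, 1, 20, 15, 5, 14, 8, 9, 3, 12, 17, 19, 2, 23, 24, 0, 10, 22, 21, 4, 7, 16, 6]
rank  pair      lcp
   1  s[13:],s[11:]  1  'a'
   2  s[11:],s[18:]  3  'aca'
   3  s[18:],s[1:]  2  'ac'
   4  s[1:],s[20:]  1  'a'
   5  s[20:],s[15:]  1  'a'
   6  s[15:],s[5:]  2  'af'
   7  s[5:],s[14:]  0  ''
   8  s[14:],s[8:]  1  'b'
   9  s[8:],s[9:]  1  'b'
  10  s[9:],s[3:]  1  'b'
  11  s[3:],s[12:]  0  ''
  12  s[12:],s[17:]  2  'ca'
  13  s[17:],s[19:]  2  'ca'
  14  s[19:],s[2:]  1  'c'
  15  s[2:],s[23:]  1  'c'
  16  s[23:],s[24:]  0  ''
  17  s[24:],s[0:]  1  'd'
  18  s[0:],s[10:]  0  ''
  19  s[10:],s[22:]  1  'e'
  20  s[22:],s[21:]  1  'e'
  21  s[21:],s[4:]  0  ''
  22  s[4:],s[7:]  1  'f'
  23  s[7:],s[16:]  1  'f'
  24  s[16:],s[6:]  1  'f'

n(n+1)/2 = 25·26/2 = 325
Σ LCP = 0 + 1 + 3 + 2 + 1 + 1 + 2 + 0 + 1 + 1 + 1 + 0 + 2 + 2 + 1 + 1 + 0 + 1 + 0 + 1 + 1 + 0 + 1 + 1 + 1 = 25
distinct = 325 − 25 = 300

300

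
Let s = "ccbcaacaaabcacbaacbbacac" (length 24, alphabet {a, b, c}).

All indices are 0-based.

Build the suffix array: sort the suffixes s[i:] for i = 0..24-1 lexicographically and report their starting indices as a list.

rank→(start, suffix):
  0 → (7, 'aaabcacbaacbbacac')
  1 → (8, 'aabcacbaacbbacac')
  2 → (4, 'aacaaabcacbaacbbacac')
  3 → (15, 'aacbbacac')
  4 → (9, 'abcacbaacbbacac')
  5 → (22, 'ac')
  6 → (5, 'acaaabcacbaacbbacac')
  7 → (20, 'acac')
  8 → (12, 'acbaacbbacac')
  9 → (16, 'acbbacac')
  10 → (14, 'baacbbacac')
  11 → (19, 'bacac')
  12 → (18, 'bbacac')
  13 → (2, 'bcaacaaabcacbaacbbacac')
  14 → (10, 'bcacbaacbbacac')
  15 → (23, 'c')
  16 → (6, 'caaabcacbaacbbacac')
  17 → (3, 'caacaaabcacbaacbbacac')
  18 → (21, 'cac')
  19 → (11, 'cacbaacbbacac')
  20 → (13, 'cbaacbbacac')
  21 → (17, 'cbbacac')
  22 → (1, 'cbcaacaaabcacbaacbbacac')
  23 → (0, 'ccbcaacaaabcacbaacbbacac')

[7, 8, 4, 15, 9, 22, 5, 20, 12, 16, 14, 19, 18, 2, 10, 23, 6, 3, 21, 11, 13, 17, 1, 0]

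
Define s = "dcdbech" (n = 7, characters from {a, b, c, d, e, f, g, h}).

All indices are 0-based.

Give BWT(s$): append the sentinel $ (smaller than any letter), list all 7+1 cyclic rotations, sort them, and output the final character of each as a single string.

hddec$bc

rank  rotation  last
    0  $dcdbech  h
    1  bech$dcd  d
    2  cdbech$d  d
    3  ch$dcdbe  e
    4  dbech$dc  c
    5  dcdbech$  $
    6  ech$dcdb  b
    7  h$dcdbec  c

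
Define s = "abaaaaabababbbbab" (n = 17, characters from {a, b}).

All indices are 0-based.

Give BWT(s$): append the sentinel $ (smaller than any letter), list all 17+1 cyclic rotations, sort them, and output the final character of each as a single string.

bbaaab$abbaabaabba

rank  rotation            last
    0  $abaaaaabababbbbab  b
    1  aaaaabababbbbab$ab  b
    2  aaaabababbbbab$aba  a
    3  aaabababbbbab$abaa  a
    4  aabababbbbab$abaaa  a
    5  ab$abaaaaabababbbb  b
    6  abaaaaabababbbbab$  $
    7  abababbbbab$abaaaa  a
    8  ababbbbab$abaaaaab  b
    9  abbbbab$abaaaaabab  b
   10  b$abaaaaabababbbba  a
   11  baaaaabababbbbab$a  a
   12  bab$abaaaaabababbb  b
   13  bababbbbab$abaaaaa  a
   14  babbbbab$abaaaaaba  a
   15  bbab$abaaaaabababb  b
   16  bbbab$abaaaaababab  b
   17  bbbbab$abaaaaababa  a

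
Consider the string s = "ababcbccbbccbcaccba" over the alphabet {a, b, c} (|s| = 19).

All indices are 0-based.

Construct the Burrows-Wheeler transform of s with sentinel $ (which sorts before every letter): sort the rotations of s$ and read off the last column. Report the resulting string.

rank  rotation              last
    0  $ababcbccbbccbcaccba  a
    1  a$ababcbccbbccbcaccb  b
    2  ababcbccbbccbcaccba$  $
    3  abcbccbbccbcaccba$ab  b
    4  accba$ababcbccbbccbc  c
    5  ba$ababcbccbbccbcacc  c
    6  babcbccbbccbcaccba$a  a
    7  bbccbcaccba$ababcbcc  c
    8  bcaccba$ababcbccbbcc  c
    9  bcbccbbccbcaccba$aba  a
   10  bccbbccbcaccba$ababc  c
   11  bccbcaccba$ababcbccb  b
   12  caccba$ababcbccbbccb  b
   13  cba$ababcbccbbccbcac  c
   14  cbbccbcaccba$ababcbc  c
   15  cbcaccba$ababcbccbbc  c
   16  cbccbbccbcaccba$abab  b
   17  ccba$ababcbccbbccbca  a
   18  ccbbccbcaccba$ababcb  b
   19  ccbcaccba$ababcbccbb  b

ab$bccaccacbbcccbabb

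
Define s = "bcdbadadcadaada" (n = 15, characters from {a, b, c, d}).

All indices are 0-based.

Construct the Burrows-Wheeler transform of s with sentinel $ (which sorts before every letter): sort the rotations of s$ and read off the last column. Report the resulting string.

addacbdd$dbaaaca

rank  rotation          last
    0  $bcdbadadcadaada  a
    1  a$bcdbadadcadaad  d
    2  aada$bcdbadadcad  d
    3  ada$bcdbadadcada  a
    4  adaada$bcdbadadc  c
    5  adadcadaada$bcdb  b
    6  adcadaada$bcdbad  d
    7  badadcadaada$bcd  d
    8  bcdbadadcadaada$  $
    9  cadaada$bcdbadad  d
   10  cdbadadcadaada$b  b
   11  da$bcdbadadcadaa  a
   12  daada$bcdbadadca  a
   13  dadcadaada$bcdba  a
   14  dbadadcadaada$bc  c
   15  dcadaada$bcdbada  a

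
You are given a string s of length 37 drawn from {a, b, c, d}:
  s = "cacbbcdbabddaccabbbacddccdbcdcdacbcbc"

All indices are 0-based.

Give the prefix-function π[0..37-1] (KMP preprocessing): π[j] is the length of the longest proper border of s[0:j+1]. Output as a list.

π[0] = 0
j=1 s[j]='a': π[1]=0 (border '')
j=2 s[j]='c': π[2]=1 (border 'c')
j=3 s[j]='b': k: 1→0; π[3]=0 (border '')
j=4 s[j]='b': π[4]=0 (border '')
j=5 s[j]='c': π[5]=1 (border 'c')
j=6 s[j]='d': k: 1→0; π[6]=0 (border '')
j=7 s[j]='b': π[7]=0 (border '')
j=8 s[j]='a': π[8]=0 (border '')
j=9 s[j]='b': π[9]=0 (border '')
j=10 s[j]='d': π[10]=0 (border '')
j=11 s[j]='d': π[11]=0 (border '')
j=12 s[j]='a': π[12]=0 (border '')
j=13 s[j]='c': π[13]=1 (border 'c')
j=14 s[j]='c': k: 1→0; π[14]=1 (border 'c')
j=15 s[j]='a': π[15]=2 (border 'ca')
j=16 s[j]='b': k: 2→0; π[16]=0 (border '')
j=17 s[j]='b': π[17]=0 (border '')
j=18 s[j]='b': π[18]=0 (border '')
j=19 s[j]='a': π[19]=0 (border '')
j=20 s[j]='c': π[20]=1 (border 'c')
j=21 s[j]='d': k: 1→0; π[21]=0 (border '')
j=22 s[j]='d': π[22]=0 (border '')
j=23 s[j]='c': π[23]=1 (border 'c')
j=24 s[j]='c': k: 1→0; π[24]=1 (border 'c')
j=25 s[j]='d': k: 1→0; π[25]=0 (border '')
j=26 s[j]='b': π[26]=0 (border '')
j=27 s[j]='c': π[27]=1 (border 'c')
j=28 s[j]='d': k: 1→0; π[28]=0 (border '')
j=29 s[j]='c': π[29]=1 (border 'c')
j=30 s[j]='d': k: 1→0; π[30]=0 (border '')
j=31 s[j]='a': π[31]=0 (border '')
j=32 s[j]='c': π[32]=1 (border 'c')
j=33 s[j]='b': k: 1→0; π[33]=0 (border '')
j=34 s[j]='c': π[34]=1 (border 'c')
j=35 s[j]='b': k: 1→0; π[35]=0 (border '')
j=36 s[j]='c': π[36]=1 (border 'c')

[0, 0, 1, 0, 0, 1, 0, 0, 0, 0, 0, 0, 0, 1, 1, 2, 0, 0, 0, 0, 1, 0, 0, 1, 1, 0, 0, 1, 0, 1, 0, 0, 1, 0, 1, 0, 1]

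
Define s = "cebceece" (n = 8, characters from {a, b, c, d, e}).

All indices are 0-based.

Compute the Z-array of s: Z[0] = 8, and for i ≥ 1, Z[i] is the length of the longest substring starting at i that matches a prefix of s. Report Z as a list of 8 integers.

[8, 0, 0, 2, 0, 0, 2, 0]

Z[0]=8
i=1: outside box; Z[1]=0
i=2: outside box; Z[2]=0
i=3: outside box; Z[3]=2 extend→box=[3,5)
i=4: min(r-i=1, Z[1]=0)=0; Z[4]=0
i=5: outside box; Z[5]=0
i=6: outside box; Z[6]=2 extend→box=[6,8)
i=7: min(r-i=1, Z[1]=0)=0; Z[7]=0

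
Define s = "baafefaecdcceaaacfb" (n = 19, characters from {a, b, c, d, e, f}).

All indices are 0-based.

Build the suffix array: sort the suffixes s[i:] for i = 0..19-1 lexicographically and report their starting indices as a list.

rank→(start, suffix):
  0 → (13, 'aaacfb')
  1 → (14, 'aacfb')
  2 → (1, 'aafefaecdcceaaacfb')
  3 → (15, 'acfb')
  4 → (6, 'aecdcceaaacfb')
  5 → (2, 'afefaecdcceaaacfb')
  6 → (18, 'b')
  7 → (0, 'baafefaecdcceaaacfb')
  8 → (10, 'cceaaacfb')
  9 → (8, 'cdcceaaacfb')
  10 → (11, 'ceaaacfb')
  11 → (16, 'cfb')
  12 → (9, 'dcceaaacfb')
  13 → (12, 'eaaacfb')
  14 → (7, 'ecdcceaaacfb')
  15 → (4, 'efaecdcceaaacfb')
  16 → (5, 'faecdcceaaacfb')
  17 → (17, 'fb')
  18 → (3, 'fefaecdcceaaacfb')

[13, 14, 1, 15, 6, 2, 18, 0, 10, 8, 11, 16, 9, 12, 7, 4, 5, 17, 3]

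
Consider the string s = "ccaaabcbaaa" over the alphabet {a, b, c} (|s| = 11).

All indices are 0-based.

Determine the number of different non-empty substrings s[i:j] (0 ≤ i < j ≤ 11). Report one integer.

54

sorted suffixes:
  #0 SA[0]=10  'a'
  #1 SA[1]=9  'aa'
  #2 SA[2]=8  'aaa'
  #3 SA[3]=2  'aaabcbaaa'
  #4 SA[4]=3  'aabcbaaa'
  #5 SA[5]=4  'abcbaaa'
  #6 SA[6]=7  'baaa'
  #7 SA[7]=5  'bcbaaa'
  #8 SA[8]=1  'caaabcbaaa'
  #9 SA[9]=6  'cbaaa'
  #10 SA[10]=0  'ccaaabcbaaa'

SA = [10, 9, 8, 2, 3, 4, 7, 5, 1, 6, 0]
[i] adj suffixes → lcp
  [1] 10/9 → 1 ('a')
  [2] 9/8 → 2 ('aa')
  [3] 8/2 → 3 ('aaa')
  [4] 2/3 → 2 ('aa')
  [5] 3/4 → 1 ('a')
  [6] 4/7 → 0 ('')
  [7] 7/5 → 1 ('b')
  [8] 5/1 → 0 ('')
  [9] 1/6 → 1 ('c')
  [10] 6/0 → 1 ('c')

n(n+1)/2 = 11·12/2 = 66
Σ LCP = 0 + 1 + 2 + 3 + 2 + 1 + 0 + 1 + 0 + 1 + 1 = 12
distinct = 66 − 12 = 54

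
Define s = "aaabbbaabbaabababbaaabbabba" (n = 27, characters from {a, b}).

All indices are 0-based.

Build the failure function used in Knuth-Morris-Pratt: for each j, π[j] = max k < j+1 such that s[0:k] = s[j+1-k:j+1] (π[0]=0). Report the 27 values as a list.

π[0] = 0
j=1 s[j]='a': π[1]=1 (border 'a')
j=2 s[j]='a': π[2]=2 (border 'aa')
j=3 s[j]='b': k: 2→1→0; π[3]=0 (border '')
j=4 s[j]='b': π[4]=0 (border '')
j=5 s[j]='b': π[5]=0 (border '')
j=6 s[j]='a': π[6]=1 (border 'a')
j=7 s[j]='a': π[7]=2 (border 'aa')
j=8 s[j]='b': k: 2→1→0; π[8]=0 (border '')
j=9 s[j]='b': π[9]=0 (border '')
j=10 s[j]='a': π[10]=1 (border 'a')
j=11 s[j]='a': π[11]=2 (border 'aa')
j=12 s[j]='b': k: 2→1→0; π[12]=0 (border '')
j=13 s[j]='a': π[13]=1 (border 'a')
j=14 s[j]='b': k: 1→0; π[14]=0 (border '')
j=15 s[j]='a': π[15]=1 (border 'a')
j=16 s[j]='b': k: 1→0; π[16]=0 (border '')
j=17 s[j]='b': π[17]=0 (border '')
j=18 s[j]='a': π[18]=1 (border 'a')
j=19 s[j]='a': π[19]=2 (border 'aa')
j=20 s[j]='a': π[20]=3 (border 'aaa')
j=21 s[j]='b': π[21]=4 (border 'aaab')
j=22 s[j]='b': π[22]=5 (border 'aaabb')
j=23 s[j]='a': k: 5→0; π[23]=1 (border 'a')
j=24 s[j]='b': k: 1→0; π[24]=0 (border '')
j=25 s[j]='b': π[25]=0 (border '')
j=26 s[j]='a': π[26]=1 (border 'a')

[0, 1, 2, 0, 0, 0, 1, 2, 0, 0, 1, 2, 0, 1, 0, 1, 0, 0, 1, 2, 3, 4, 5, 1, 0, 0, 1]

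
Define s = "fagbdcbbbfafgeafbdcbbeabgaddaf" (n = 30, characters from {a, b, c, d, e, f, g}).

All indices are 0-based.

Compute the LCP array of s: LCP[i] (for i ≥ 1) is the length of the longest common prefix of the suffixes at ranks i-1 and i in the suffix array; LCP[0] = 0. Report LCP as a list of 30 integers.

[0, 1, 1, 2, 2, 1, 0, 2, 2, 1, 5, 1, 1, 1, 0, 3, 0, 1, 4, 1, 0, 2, 0, 1, 2, 1, 1, 0, 1, 1]

rank→(start, suffix):
  0 → (22, 'abgaddaf')
  1 → (25, 'addaf')
  2 → (28, 'af')
  3 → (14, 'afbdcbbeabgaddaf')
  4 → (10, 'afgeafbdcbbeabgaddaf')
  5 → (1, 'agbdcbbbfafgeafbdcbbeabgaddaf')
  6 → (6, 'bbbfafgeafbdcbbeabgaddaf')
  7 → (19, 'bbeabgaddaf')
  8 → (7, 'bbfafgeafbdcbbeabgaddaf')
  9 → (3, 'bdcbbbfafgeafbdcbbeabgaddaf')
  10 → (16, 'bdcbbeabgaddaf')
  11 → (20, 'beabgaddaf')
  12 → (8, 'bfafgeafbdcbbeabgaddaf')
  13 → (23, 'bgaddaf')
  14 → (5, 'cbbbfafgeafbdcbbeabgaddaf')
  15 → (18, 'cbbeabgaddaf')
  16 → (27, 'daf')
  17 → (4, 'dcbbbfafgeafbdcbbeabgaddaf')
  18 → (17, 'dcbbeabgaddaf')
  19 → (26, 'ddaf')
  20 → (21, 'eabgaddaf')
  21 → (13, 'eafbdcbbeabgaddaf')
  22 → (29, 'f')
  23 → (9, 'fafgeafbdcbbeabgaddaf')
  24 → (0, 'fagbdcbbbfafgeafbdcbbeabgaddaf')
  25 → (15, 'fbdcbbeabgaddaf')
  26 → (11, 'fgeafbdcbbeabgaddaf')
  27 → (24, 'gaddaf')
  28 → (2, 'gbdcbbbfafgeafbdcbbeabgaddaf')
  29 → (12, 'geafbdcbbeabgaddaf')

SA = [22, 25, 28, 14, 10, 1, 6, 19, 7, 3, 16, 20, 8, 23, 5, 18, 27, 4, 17, 26, 21, 13, 29, 9, 0, 15, 11, 24, 2, 12]
[i] adj suffixes → lcp
  [1] 22/25 → 1 ('a')
  [2] 25/28 → 1 ('a')
  [3] 28/14 → 2 ('af')
  [4] 14/10 → 2 ('af')
  [5] 10/1 → 1 ('a')
  [6] 1/6 → 0 ('')
  [7] 6/19 → 2 ('bb')
  [8] 19/7 → 2 ('bb')
  [9] 7/3 → 1 ('b')
  [10] 3/16 → 5 ('bdcbb')
  [11] 16/20 → 1 ('b')
  [12] 20/8 → 1 ('b')
  [13] 8/23 → 1 ('b')
  [14] 23/5 → 0 ('')
  [15] 5/18 → 3 ('cbb')
  [16] 18/27 → 0 ('')
  [17] 27/4 → 1 ('d')
  [18] 4/17 → 4 ('dcbb')
  [19] 17/26 → 1 ('d')
  [20] 26/21 → 0 ('')
  [21] 21/13 → 2 ('ea')
  [22] 13/29 → 0 ('')
  [23] 29/9 → 1 ('f')
  [24] 9/0 → 2 ('fa')
  [25] 0/15 → 1 ('f')
  [26] 15/11 → 1 ('f')
  [27] 11/24 → 0 ('')
  [28] 24/2 → 1 ('g')
  [29] 2/12 → 1 ('g')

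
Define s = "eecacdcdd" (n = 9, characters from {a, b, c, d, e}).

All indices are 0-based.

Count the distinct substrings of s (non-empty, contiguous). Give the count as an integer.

39

rank | idx | suffix
   0 |   3 | acdcdd
   1 |   2 | cacdcdd
   2 |   4 | cdcdd
   3 |   6 | cdd
   4 |   8 | d
   5 |   5 | dcdd
   6 |   7 | dd
   7 |   1 | ecacdcdd
   8 |   0 | eecacdcdd

SA = [3, 2, 4, 6, 8, 5, 7, 1, 0]
[i] adj suffixes → lcp
  [1] 3/2 → 0 ('')
  [2] 2/4 → 1 ('c')
  [3] 4/6 → 2 ('cd')
  [4] 6/8 → 0 ('')
  [5] 8/5 → 1 ('d')
  [6] 5/7 → 1 ('d')
  [7] 7/1 → 0 ('')
  [8] 1/0 → 1 ('e')

n(n+1)/2 = 9·10/2 = 45
Σ LCP = 0 + 0 + 1 + 2 + 0 + 1 + 1 + 0 + 1 = 6
distinct = 45 − 6 = 39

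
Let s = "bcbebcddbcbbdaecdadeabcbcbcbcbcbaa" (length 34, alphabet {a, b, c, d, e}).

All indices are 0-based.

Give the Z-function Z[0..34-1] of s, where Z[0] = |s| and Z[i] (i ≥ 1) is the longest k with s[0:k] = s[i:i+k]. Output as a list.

Z[0]=34
i=1: i≥r, start 0; Z[1]=0
i=2: i≥r, start 0; Z[2]=1 extend→box=[2,3)
i=3: i≥r, start 0; Z[3]=0
i=4: i≥r, start 0; Z[4]=2 extend→box=[4,6)
i=5: min(r-i=1, Z[1]=0)=0; Z[5]=0
i=6: i≥r, start 0; Z[6]=0
i=7: i≥r, start 0; Z[7]=0
i=8: i≥r, start 0; Z[8]=3 extend→box=[8,11)
i=9: min(r-i=2, Z[1]=0)=0; Z[9]=0
i=10: min(r-i=1, Z[2]=1)=1; Z[10]=1
i=11: i≥r, start 0; Z[11]=1 extend→box=[11,12)
i=12: i≥r, start 0; Z[12]=0
i=13: i≥r, start 0; Z[13]=0
i=14: i≥r, start 0; Z[14]=0
i=15: i≥r, start 0; Z[15]=0
i=16: i≥r, start 0; Z[16]=0
i=17: i≥r, start 0; Z[17]=0
i=18: i≥r, start 0; Z[18]=0
i=19: i≥r, start 0; Z[19]=0
i=20: i≥r, start 0; Z[20]=0
i=21: i≥r, start 0; Z[21]=3 extend→box=[21,24)
i=22: min(r-i=2, Z[1]=0)=0; Z[22]=0
i=23: min(r-i=1, Z[2]=1)=1; Z[23]=3 extend→box=[23,26)
i=24: min(r-i=2, Z[1]=0)=0; Z[24]=0
i=25: min(r-i=1, Z[2]=1)=1; Z[25]=3 extend→box=[25,28)
i=26: min(r-i=2, Z[1]=0)=0; Z[26]=0
i=27: min(r-i=1, Z[2]=1)=1; Z[27]=3 extend→box=[27,30)
i=28: min(r-i=2, Z[1]=0)=0; Z[28]=0
i=29: min(r-i=1, Z[2]=1)=1; Z[29]=3 extend→box=[29,32)
i=30: min(r-i=2, Z[1]=0)=0; Z[30]=0
i=31: min(r-i=1, Z[2]=1)=1; Z[31]=1
i=32: i≥r, start 0; Z[32]=0
i=33: i≥r, start 0; Z[33]=0

[34, 0, 1, 0, 2, 0, 0, 0, 3, 0, 1, 1, 0, 0, 0, 0, 0, 0, 0, 0, 0, 3, 0, 3, 0, 3, 0, 3, 0, 3, 0, 1, 0, 0]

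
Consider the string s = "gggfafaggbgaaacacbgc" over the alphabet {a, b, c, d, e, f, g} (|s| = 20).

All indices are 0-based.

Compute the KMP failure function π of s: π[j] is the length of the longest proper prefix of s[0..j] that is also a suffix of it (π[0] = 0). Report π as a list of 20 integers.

π[0] = 0
j=1 s[j]='g': π[1]=1 (border 'g')
j=2 s[j]='g': π[2]=2 (border 'gg')
j=3 s[j]='f': k: 2→1→0; π[3]=0 (border '')
j=4 s[j]='a': π[4]=0 (border '')
j=5 s[j]='f': π[5]=0 (border '')
j=6 s[j]='a': π[6]=0 (border '')
j=7 s[j]='g': π[7]=1 (border 'g')
j=8 s[j]='g': π[8]=2 (border 'gg')
j=9 s[j]='b': k: 2→1→0; π[9]=0 (border '')
j=10 s[j]='g': π[10]=1 (border 'g')
j=11 s[j]='a': k: 1→0; π[11]=0 (border '')
j=12 s[j]='a': π[12]=0 (border '')
j=13 s[j]='a': π[13]=0 (border '')
j=14 s[j]='c': π[14]=0 (border '')
j=15 s[j]='a': π[15]=0 (border '')
j=16 s[j]='c': π[16]=0 (border '')
j=17 s[j]='b': π[17]=0 (border '')
j=18 s[j]='g': π[18]=1 (border 'g')
j=19 s[j]='c': k: 1→0; π[19]=0 (border '')

[0, 1, 2, 0, 0, 0, 0, 1, 2, 0, 1, 0, 0, 0, 0, 0, 0, 0, 1, 0]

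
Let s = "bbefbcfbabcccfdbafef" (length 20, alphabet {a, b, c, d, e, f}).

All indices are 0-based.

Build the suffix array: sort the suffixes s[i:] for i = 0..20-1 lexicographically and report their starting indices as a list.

[8, 16, 7, 15, 0, 9, 4, 1, 10, 11, 5, 12, 14, 18, 2, 19, 6, 3, 13, 17]

sorted suffixes:
  #0 SA[0]=8  'abcccfdbafef'
  #1 SA[1]=16  'afef'
  #2 SA[2]=7  'babcccfdbafef'
  #3 SA[3]=15  'bafef'
  #4 SA[4]=0  'bbefbcfbabcccfdbafef'
  #5 SA[5]=9  'bcccfdbafef'
  #6 SA[6]=4  'bcfbabcccfdbafef'
  #7 SA[7]=1  'befbcfbabcccfdbafef'
  #8 SA[8]=10  'cccfdbafef'
  #9 SA[9]=11  'ccfdbafef'
  #10 SA[10]=5  'cfbabcccfdbafef'
  #11 SA[11]=12  'cfdbafef'
  #12 SA[12]=14  'dbafef'
  #13 SA[13]=18  'ef'
  #14 SA[14]=2  'efbcfbabcccfdbafef'
  #15 SA[15]=19  'f'
  #16 SA[16]=6  'fbabcccfdbafef'
  #17 SA[17]=3  'fbcfbabcccfdbafef'
  #18 SA[18]=13  'fdbafef'
  #19 SA[19]=17  'fef'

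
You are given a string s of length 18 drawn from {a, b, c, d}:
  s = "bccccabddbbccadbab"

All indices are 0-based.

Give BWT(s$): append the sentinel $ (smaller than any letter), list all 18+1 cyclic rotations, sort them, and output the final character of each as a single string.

rank  rotation             last
    0  $bccccabddbbccadbab  b
    1  ab$bccccabddbbccadb  b
    2  abddbbccadbab$bcccc  c
    3  adbab$bccccabddbbcc  c
    4  b$bccccabddbbccadba  a
    5  bab$bccccabddbbccad  d
    6  bbccadbab$bccccabdd  d
    7  bccadbab$bccccabddb  b
    8  bccccabddbbccadbab$  $
    9  bddbbccadbab$bcccca  a
   10  cabddbbccadbab$bccc  c
   11  cadbab$bccccabddbbc  c
   12  ccabddbbccadbab$bcc  c
   13  ccadbab$bccccabddbb  b
   14  cccabddbbccadbab$bc  c
   15  ccccabddbbccadbab$b  b
   16  dbab$bccccabddbbcca  a
   17  dbbccadbab$bccccabd  d
   18  ddbbccadbab$bccccab  b

bbccaddb$acccbcbadb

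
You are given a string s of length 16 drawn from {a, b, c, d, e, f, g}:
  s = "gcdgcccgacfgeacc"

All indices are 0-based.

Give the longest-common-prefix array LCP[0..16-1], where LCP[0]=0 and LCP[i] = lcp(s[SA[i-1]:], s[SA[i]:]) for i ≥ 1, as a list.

rank→(start, suffix):
  0 → (13, 'acc')
  1 → (8, 'acfgeacc')
  2 → (15, 'c')
  3 → (14, 'cc')
  4 → (4, 'cccgacfgeacc')
  5 → (5, 'ccgacfgeacc')
  6 → (1, 'cdgcccgacfgeacc')
  7 → (9, 'cfgeacc')
  8 → (6, 'cgacfgeacc')
  9 → (2, 'dgcccgacfgeacc')
  10 → (12, 'eacc')
  11 → (10, 'fgeacc')
  12 → (7, 'gacfgeacc')
  13 → (3, 'gcccgacfgeacc')
  14 → (0, 'gcdgcccgacfgeacc')
  15 → (11, 'geacc')

SA = [13, 8, 15, 14, 4, 5, 1, 9, 6, 2, 12, 10, 7, 3, 0, 11]
i: (SA[i-1],SA[i]) lcp shared
  1: (13,8) 2 'ac'
  2: (8,15) 0 ''
  3: (15,14) 1 'c'
  4: (14,4) 2 'cc'
  5: (4,5) 2 'cc'
  6: (5,1) 1 'c'
  7: (1,9) 1 'c'
  8: (9,6) 1 'c'
  9: (6,2) 0 ''
  10: (2,12) 0 ''
  11: (12,10) 0 ''
  12: (10,7) 0 ''
  13: (7,3) 1 'g'
  14: (3,0) 2 'gc'
  15: (0,11) 1 'g'

[0, 2, 0, 1, 2, 2, 1, 1, 1, 0, 0, 0, 0, 1, 2, 1]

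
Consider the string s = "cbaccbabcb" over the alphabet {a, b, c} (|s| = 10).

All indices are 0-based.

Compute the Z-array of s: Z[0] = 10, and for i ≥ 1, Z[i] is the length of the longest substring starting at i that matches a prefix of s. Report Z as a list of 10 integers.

Z[0]=10
i=1: i≥r, start 0; Z[1]=0
i=2: i≥r, start 0; Z[2]=0
i=3: i≥r, start 0; Z[3]=1 grow→box=[3,4)
i=4: i≥r, start 0; Z[4]=3 grow→box=[4,7)
i=5: min(r-i=2, Z[1]=0)=0; Z[5]=0
i=6: min(r-i=1, Z[2]=0)=0; Z[6]=0
i=7: i≥r, start 0; Z[7]=0
i=8: i≥r, start 0; Z[8]=2 grow→box=[8,10)
i=9: min(r-i=1, Z[1]=0)=0; Z[9]=0

[10, 0, 0, 1, 3, 0, 0, 0, 2, 0]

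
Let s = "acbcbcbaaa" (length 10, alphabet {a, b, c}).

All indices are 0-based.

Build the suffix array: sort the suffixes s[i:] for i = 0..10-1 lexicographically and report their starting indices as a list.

sorted suffixes:
  #0 SA[0]=9  'a'
  #1 SA[1]=8  'aa'
  #2 SA[2]=7  'aaa'
  #3 SA[3]=0  'acbcbcbaaa'
  #4 SA[4]=6  'baaa'
  #5 SA[5]=4  'bcbaaa'
  #6 SA[6]=2  'bcbcbaaa'
  #7 SA[7]=5  'cbaaa'
  #8 SA[8]=3  'cbcbaaa'
  #9 SA[9]=1  'cbcbcbaaa'

[9, 8, 7, 0, 6, 4, 2, 5, 3, 1]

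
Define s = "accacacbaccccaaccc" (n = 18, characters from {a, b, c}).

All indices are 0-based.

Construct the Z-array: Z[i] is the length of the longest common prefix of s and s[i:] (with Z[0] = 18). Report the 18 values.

Z[0]=18
i=1: fresh scan; Z[1]=0
i=2: fresh scan; Z[2]=0
i=3: fresh scan; Z[3]=2 scan→box=[3,5)
i=4: min(r-i=1, Z[1]=0)=0; Z[4]=0
i=5: fresh scan; Z[5]=2 scan→box=[5,7)
i=6: min(r-i=1, Z[1]=0)=0; Z[6]=0
i=7: fresh scan; Z[7]=0
i=8: fresh scan; Z[8]=3 scan→box=[8,11)
i=9: min(r-i=2, Z[1]=0)=0; Z[9]=0
i=10: min(r-i=1, Z[2]=0)=0; Z[10]=0
i=11: fresh scan; Z[11]=0
i=12: fresh scan; Z[12]=0
i=13: fresh scan; Z[13]=1 scan→box=[13,14)
i=14: fresh scan; Z[14]=3 scan→box=[14,17)
i=15: min(r-i=2, Z[1]=0)=0; Z[15]=0
i=16: min(r-i=1, Z[2]=0)=0; Z[16]=0
i=17: fresh scan; Z[17]=0

[18, 0, 0, 2, 0, 2, 0, 0, 3, 0, 0, 0, 0, 1, 3, 0, 0, 0]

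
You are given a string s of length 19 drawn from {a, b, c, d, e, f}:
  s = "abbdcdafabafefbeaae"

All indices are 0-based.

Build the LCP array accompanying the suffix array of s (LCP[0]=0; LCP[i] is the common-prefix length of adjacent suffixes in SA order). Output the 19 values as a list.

rank→(start, suffix):
  0 → (16, 'aae')
  1 → (8, 'abafefbeaae')
  2 → (0, 'abbdcdafabafefbeaae')
  3 → (17, 'ae')
  4 → (6, 'afabafefbeaae')
  5 → (10, 'afefbeaae')
  6 → (9, 'bafefbeaae')
  7 → (1, 'bbdcdafabafefbeaae')
  8 → (2, 'bdcdafabafefbeaae')
  9 → (14, 'beaae')
  10 → (4, 'cdafabafefbeaae')
  11 → (5, 'dafabafefbeaae')
  12 → (3, 'dcdafabafefbeaae')
  13 → (18, 'e')
  14 → (15, 'eaae')
  15 → (12, 'efbeaae')
  16 → (7, 'fabafefbeaae')
  17 → (13, 'fbeaae')
  18 → (11, 'fefbeaae')

SA = [16, 8, 0, 17, 6, 10, 9, 1, 2, 14, 4, 5, 3, 18, 15, 12, 7, 13, 11]
rank  pair      lcp
   1  s[16:],s[8:]  1  'a'
   2  s[8:],s[0:]  2  'ab'
   3  s[0:],s[17:]  1  'a'
   4  s[17:],s[6:]  1  'a'
   5  s[6:],s[10:]  2  'af'
   6  s[10:],s[9:]  0  ''
   7  s[9:],s[1:]  1  'b'
   8  s[1:],s[2:]  1  'b'
   9  s[2:],s[14:]  1  'b'
  10  s[14:],s[4:]  0  ''
  11  s[4:],s[5:]  0  ''
  12  s[5:],s[3:]  1  'd'
  13  s[3:],s[18:]  0  ''
  14  s[18:],s[15:]  1  'e'
  15  s[15:],s[12:]  1  'e'
  16  s[12:],s[7:]  0  ''
  17  s[7:],s[13:]  1  'f'
  18  s[13:],s[11:]  1  'f'

[0, 1, 2, 1, 1, 2, 0, 1, 1, 1, 0, 0, 1, 0, 1, 1, 0, 1, 1]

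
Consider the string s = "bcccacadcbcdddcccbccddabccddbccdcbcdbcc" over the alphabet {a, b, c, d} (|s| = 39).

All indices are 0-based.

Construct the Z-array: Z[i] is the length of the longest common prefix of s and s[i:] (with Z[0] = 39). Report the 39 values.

[39, 0, 0, 0, 0, 0, 0, 0, 0, 2, 0, 0, 0, 0, 0, 0, 0, 3, 0, 0, 0, 0, 0, 3, 0, 0, 0, 0, 3, 0, 0, 0, 0, 2, 0, 0, 3, 0, 0]

Z[0]=39
i=1: outside box; Z[1]=0
i=2: outside box; Z[2]=0
i=3: outside box; Z[3]=0
i=4: outside box; Z[4]=0
i=5: outside box; Z[5]=0
i=6: outside box; Z[6]=0
i=7: outside box; Z[7]=0
i=8: outside box; Z[8]=0
i=9: outside box; Z[9]=2 extend→box=[9,11)
i=10: min(r-i=1, Z[1]=0)=0; Z[10]=0
i=11: outside box; Z[11]=0
i=12: outside box; Z[12]=0
i=13: outside box; Z[13]=0
i=14: outside box; Z[14]=0
i=15: outside box; Z[15]=0
i=16: outside box; Z[16]=0
i=17: outside box; Z[17]=3 extend→box=[17,20)
i=18: min(r-i=2, Z[1]=0)=0; Z[18]=0
i=19: min(r-i=1, Z[2]=0)=0; Z[19]=0
i=20: outside box; Z[20]=0
i=21: outside box; Z[21]=0
i=22: outside box; Z[22]=0
i=23: outside box; Z[23]=3 extend→box=[23,26)
i=24: min(r-i=2, Z[1]=0)=0; Z[24]=0
i=25: min(r-i=1, Z[2]=0)=0; Z[25]=0
i=26: outside box; Z[26]=0
i=27: outside box; Z[27]=0
i=28: outside box; Z[28]=3 extend→box=[28,31)
i=29: min(r-i=2, Z[1]=0)=0; Z[29]=0
i=30: min(r-i=1, Z[2]=0)=0; Z[30]=0
i=31: outside box; Z[31]=0
i=32: outside box; Z[32]=0
i=33: outside box; Z[33]=2 extend→box=[33,35)
i=34: min(r-i=1, Z[1]=0)=0; Z[34]=0
i=35: outside box; Z[35]=0
i=36: outside box; Z[36]=3 extend→box=[36,39)
i=37: min(r-i=2, Z[1]=0)=0; Z[37]=0
i=38: min(r-i=1, Z[2]=0)=0; Z[38]=0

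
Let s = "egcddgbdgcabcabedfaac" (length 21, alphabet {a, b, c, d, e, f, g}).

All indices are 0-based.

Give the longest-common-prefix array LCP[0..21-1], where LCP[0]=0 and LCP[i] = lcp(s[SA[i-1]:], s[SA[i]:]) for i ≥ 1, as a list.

[0, 1, 2, 1, 0, 1, 1, 0, 1, 3, 1, 0, 1, 1, 2, 0, 1, 0, 0, 1, 2]

rank→(start, suffix):
  0 → (18, 'aac')
  1 → (10, 'abcabedfaac')
  2 → (13, 'abedfaac')
  3 → (19, 'ac')
  4 → (11, 'bcabedfaac')
  5 → (6, 'bdgcabcabedfaac')
  6 → (14, 'bedfaac')
  7 → (20, 'c')
  8 → (9, 'cabcabedfaac')
  9 → (12, 'cabedfaac')
  10 → (2, 'cddgbdgcabcabedfaac')
  11 → (3, 'ddgbdgcabcabedfaac')
  12 → (16, 'dfaac')
  13 → (4, 'dgbdgcabcabedfaac')
  14 → (7, 'dgcabcabedfaac')
  15 → (15, 'edfaac')
  16 → (0, 'egcddgbdgcabcabedfaac')
  17 → (17, 'faac')
  18 → (5, 'gbdgcabcabedfaac')
  19 → (8, 'gcabcabedfaac')
  20 → (1, 'gcddgbdgcabcabedfaac')

SA = [18, 10, 13, 19, 11, 6, 14, 20, 9, 12, 2, 3, 16, 4, 7, 15, 0, 17, 5, 8, 1]
[i] adj suffixes → lcp
  [1] 18/10 → 1 ('a')
  [2] 10/13 → 2 ('ab')
  [3] 13/19 → 1 ('a')
  [4] 19/11 → 0 ('')
  [5] 11/6 → 1 ('b')
  [6] 6/14 → 1 ('b')
  [7] 14/20 → 0 ('')
  [8] 20/9 → 1 ('c')
  [9] 9/12 → 3 ('cab')
  [10] 12/2 → 1 ('c')
  [11] 2/3 → 0 ('')
  [12] 3/16 → 1 ('d')
  [13] 16/4 → 1 ('d')
  [14] 4/7 → 2 ('dg')
  [15] 7/15 → 0 ('')
  [16] 15/0 → 1 ('e')
  [17] 0/17 → 0 ('')
  [18] 17/5 → 0 ('')
  [19] 5/8 → 1 ('g')
  [20] 8/1 → 2 ('gc')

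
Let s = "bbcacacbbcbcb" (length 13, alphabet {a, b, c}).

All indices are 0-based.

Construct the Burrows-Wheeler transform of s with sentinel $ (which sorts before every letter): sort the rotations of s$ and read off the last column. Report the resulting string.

bccc$cbcbbabab

rank  rotation        last
    0  $bbcacacbbcbcb  b
    1  acacbbcbcb$bbc  c
    2  acbbcbcb$bbcac  c
    3  b$bbcacacbbcbc  c
    4  bbcacacbbcbcb$  $
    5  bbcbcb$bbcacac  c
    6  bcacacbbcbcb$b  b
    7  bcb$bbcacacbbc  c
    8  bcbcb$bbcacacb  b
    9  cacacbbcbcb$bb  b
   10  cacbbcbcb$bbca  a
   11  cb$bbcacacbbcb  b
   12  cbbcbcb$bbcaca  a
   13  cbcb$bbcacacbb  b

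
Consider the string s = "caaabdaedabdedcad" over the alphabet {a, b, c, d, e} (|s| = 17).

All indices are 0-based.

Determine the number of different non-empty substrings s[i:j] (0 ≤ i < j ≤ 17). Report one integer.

rank | idx | suffix
   0 |   1 | aaabdaedabdedcad
   1 |   2 | aabdaedabdedcad
   2 |   3 | abdaedabdedcad
   3 |   9 | abdedcad
   4 |  15 | ad
   5 |   6 | aedabdedcad
   6 |   4 | bdaedabdedcad
   7 |  10 | bdedcad
   8 |   0 | caaabdaedabdedcad
   9 |  14 | cad
  10 |  16 | d
  11 |   8 | dabdedcad
  12 |   5 | daedabdedcad
  13 |  13 | dcad
  14 |  11 | dedcad
  15 |   7 | edabdedcad
  16 |  12 | edcad

SA = [1, 2, 3, 9, 15, 6, 4, 10, 0, 14, 16, 8, 5, 13, 11, 7, 12]
rank  pair      lcp
   1  s[1:],s[2:]  2  'aa'
   2  s[2:],s[3:]  1  'a'
   3  s[3:],s[9:]  3  'abd'
   4  s[9:],s[15:]  1  'a'
   5  s[15:],s[6:]  1  'a'
   6  s[6:],s[4:]  0  ''
   7  s[4:],s[10:]  2  'bd'
   8  s[10:],s[0:]  0  ''
   9  s[0:],s[14:]  2  'ca'
  10  s[14:],s[16:]  0  ''
  11  s[16:],s[8:]  1  'd'
  12  s[8:],s[5:]  2  'da'
  13  s[5:],s[13:]  1  'd'
  14  s[13:],s[11:]  1  'd'
  15  s[11:],s[7:]  0  ''
  16  s[7:],s[12:]  2  'ed'

n(n+1)/2 = 17·18/2 = 153
Σ LCP = 0 + 2 + 1 + 3 + 1 + 1 + 0 + 2 + 0 + 2 + 0 + 1 + 2 + 1 + 1 + 0 + 2 = 19
distinct = 153 − 19 = 134

134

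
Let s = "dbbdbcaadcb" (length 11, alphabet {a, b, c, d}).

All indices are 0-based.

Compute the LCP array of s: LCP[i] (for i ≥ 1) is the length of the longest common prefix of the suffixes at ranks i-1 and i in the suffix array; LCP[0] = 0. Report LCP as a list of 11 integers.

rank | idx | suffix
   0 |   6 | aadcb
   1 |   7 | adcb
   2 |  10 | b
   3 |   1 | bbdbcaadcb
   4 |   4 | bcaadcb
   5 |   2 | bdbcaadcb
   6 |   5 | caadcb
   7 |   9 | cb
   8 |   0 | dbbdbcaadcb
   9 |   3 | dbcaadcb
  10 |   8 | dcb

SA = [6, 7, 10, 1, 4, 2, 5, 9, 0, 3, 8]
[i] adj suffixes → lcp
  [1] 6/7 → 1 ('a')
  [2] 7/10 → 0 ('')
  [3] 10/1 → 1 ('b')
  [4] 1/4 → 1 ('b')
  [5] 4/2 → 1 ('b')
  [6] 2/5 → 0 ('')
  [7] 5/9 → 1 ('c')
  [8] 9/0 → 0 ('')
  [9] 0/3 → 2 ('db')
  [10] 3/8 → 1 ('d')

[0, 1, 0, 1, 1, 1, 0, 1, 0, 2, 1]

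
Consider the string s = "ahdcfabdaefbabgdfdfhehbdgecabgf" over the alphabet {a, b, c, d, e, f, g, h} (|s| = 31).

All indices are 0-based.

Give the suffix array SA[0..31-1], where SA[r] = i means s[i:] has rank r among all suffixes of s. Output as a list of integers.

[5, 12, 27, 8, 0, 11, 6, 22, 13, 28, 26, 3, 7, 2, 15, 17, 23, 25, 9, 20, 30, 4, 10, 16, 18, 14, 24, 29, 21, 1, 19]

sorted suffixes:
  #0 SA[0]=5  'abdaefbabgdfdfhehbdgecabgf'
  #1 SA[1]=12  'abgdfdfhehbdgecabgf'
  #2 SA[2]=27  'abgf'
  #3 SA[3]=8  'aefbabgdfdfhehbdgecabgf'
  #4 SA[4]=0  'ahdcfabdaefbabgdfdfhehbdgecabgf'
  #5 SA[5]=11  'babgdfdfhehbdgecabgf'
  #6 SA[6]=6  'bdaefbabgdfdfhehbdgecabgf'
  #7 SA[7]=22  'bdgecabgf'
  #8 SA[8]=13  'bgdfdfhehbdgecabgf'
  #9 SA[9]=28  'bgf'
  #10 SA[10]=26  'cabgf'
  #11 SA[11]=3  'cfabdaefbabgdfdfhehbdgecabgf'
  #12 SA[12]=7  'daefbabgdfdfhehbdgecabgf'
  #13 SA[13]=2  'dcfabdaefbabgdfdfhehbdgecabgf'
  #14 SA[14]=15  'dfdfhehbdgecabgf'
  #15 SA[15]=17  'dfhehbdgecabgf'
  #16 SA[16]=23  'dgecabgf'
  #17 SA[17]=25  'ecabgf'
  #18 SA[18]=9  'efbabgdfdfhehbdgecabgf'
  #19 SA[19]=20  'ehbdgecabgf'
  #20 SA[20]=30  'f'
  #21 SA[21]=4  'fabdaefbabgdfdfhehbdgecabgf'
  #22 SA[22]=10  'fbabgdfdfhehbdgecabgf'
  #23 SA[23]=16  'fdfhehbdgecabgf'
  #24 SA[24]=18  'fhehbdgecabgf'
  #25 SA[25]=14  'gdfdfhehbdgecabgf'
  #26 SA[26]=24  'gecabgf'
  #27 SA[27]=29  'gf'
  #28 SA[28]=21  'hbdgecabgf'
  #29 SA[29]=1  'hdcfabdaefbabgdfdfhehbdgecabgf'
  #30 SA[30]=19  'hehbdgecabgf'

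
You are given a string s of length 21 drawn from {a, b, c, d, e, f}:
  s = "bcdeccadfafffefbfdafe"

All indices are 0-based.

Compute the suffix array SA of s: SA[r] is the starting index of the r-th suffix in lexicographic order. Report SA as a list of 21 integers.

[6, 18, 9, 0, 15, 5, 4, 1, 17, 2, 7, 20, 3, 13, 8, 14, 16, 19, 12, 11, 10]

rank→(start, suffix):
  0 → (6, 'adfafffefbfdafe')
  1 → (18, 'afe')
  2 → (9, 'afffefbfdafe')
  3 → (0, 'bcdeccadfafffefbfdafe')
  4 → (15, 'bfdafe')
  5 → (5, 'cadfafffefbfdafe')
  6 → (4, 'ccadfafffefbfdafe')
  7 → (1, 'cdeccadfafffefbfdafe')
  8 → (17, 'dafe')
  9 → (2, 'deccadfafffefbfdafe')
  10 → (7, 'dfafffefbfdafe')
  11 → (20, 'e')
  12 → (3, 'eccadfafffefbfdafe')
  13 → (13, 'efbfdafe')
  14 → (8, 'fafffefbfdafe')
  15 → (14, 'fbfdafe')
  16 → (16, 'fdafe')
  17 → (19, 'fe')
  18 → (12, 'fefbfdafe')
  19 → (11, 'ffefbfdafe')
  20 → (10, 'fffefbfdafe')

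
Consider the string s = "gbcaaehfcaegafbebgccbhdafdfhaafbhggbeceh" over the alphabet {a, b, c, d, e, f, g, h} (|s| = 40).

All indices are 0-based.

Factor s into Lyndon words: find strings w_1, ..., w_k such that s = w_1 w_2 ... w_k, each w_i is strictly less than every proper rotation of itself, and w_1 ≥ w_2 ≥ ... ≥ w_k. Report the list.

["g", "bc", "aaehfcaegafbebgccbhdafdfhaafbhggbeceh"]

emit factor 1: 'g' (i=0, period=1)
emit factor 2: 'bc' (i=1, period=2)
emit factor 3: 'aaehfcaegafbebgccbhdafdfhaafbhggbeceh' (i=3, period=37)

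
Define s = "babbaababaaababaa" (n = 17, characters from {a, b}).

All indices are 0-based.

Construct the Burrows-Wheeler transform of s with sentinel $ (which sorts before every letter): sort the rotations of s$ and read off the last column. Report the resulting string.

aabbabbbaabaabaa$a

rank  rotation            last
    0  $babbaababaaababaa  a
    1  a$babbaababaaababa  a
    2  aa$babbaababaaabab  b
    3  aaababaa$babbaabab  b
    4  aababaa$babbaababa  a
    5  aababaaababaa$babb  b
    6  abaa$babbaababaaab  b
    7  abaaababaa$babbaab  b
    8  ababaa$babbaababaa  a
    9  ababaaababaa$babba  a
   10  abbaababaaababaa$b  b
   11  baa$babbaababaaaba  a
   12  baaababaa$babbaaba  a
   13  baababaaababaa$bab  b
   14  babaa$babbaababaaa  a
   15  babaaababaa$babbaa  a
   16  babbaababaaababaa$  $
   17  bbaababaaababaa$ba  a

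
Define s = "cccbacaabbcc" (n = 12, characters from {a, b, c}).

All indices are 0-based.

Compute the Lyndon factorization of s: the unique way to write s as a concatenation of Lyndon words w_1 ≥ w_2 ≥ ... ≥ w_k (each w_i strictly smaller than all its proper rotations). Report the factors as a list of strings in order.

["c", "c", "c", "b", "ac", "aabbcc"]

emit factor 1: 'c' (i=0, period=1)
emit factor 2: 'c' (i=1, period=1)
emit factor 3: 'c' (i=2, period=1)
emit factor 4: 'b' (i=3, period=1)
emit factor 5: 'ac' (i=4, period=2)
emit factor 6: 'aabbcc' (i=6, period=6)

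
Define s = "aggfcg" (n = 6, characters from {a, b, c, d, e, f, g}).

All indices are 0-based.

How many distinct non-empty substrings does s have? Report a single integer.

19

rank→(start, suffix):
  0 → (0, 'aggfcg')
  1 → (4, 'cg')
  2 → (3, 'fcg')
  3 → (5, 'g')
  4 → (2, 'gfcg')
  5 → (1, 'ggfcg')

SA = [0, 4, 3, 5, 2, 1]
i: (SA[i-1],SA[i]) lcp shared
  1: (0,4) 0 ''
  2: (4,3) 0 ''
  3: (3,5) 0 ''
  4: (5,2) 1 'g'
  5: (2,1) 1 'g'

n(n+1)/2 = 6·7/2 = 21
Σ LCP = 0 + 0 + 0 + 0 + 1 + 1 = 2
distinct = 21 − 2 = 19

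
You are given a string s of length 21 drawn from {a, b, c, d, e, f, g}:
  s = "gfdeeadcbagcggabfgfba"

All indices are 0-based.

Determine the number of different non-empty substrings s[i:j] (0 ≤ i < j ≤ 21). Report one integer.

215

rank→(start, suffix):
  0 → (20, 'a')
  1 → (14, 'abfgfba')
  2 → (5, 'adcbagcggabfgfba')
  3 → (9, 'agcggabfgfba')
  4 → (19, 'ba')
  5 → (8, 'bagcggabfgfba')
  6 → (15, 'bfgfba')
  7 → (7, 'cbagcggabfgfba')
  8 → (11, 'cggabfgfba')
  9 → (6, 'dcbagcggabfgfba')
  10 → (2, 'deeadcbagcggabfgfba')
  11 → (4, 'eadcbagcggabfgfba')
  12 → (3, 'eeadcbagcggabfgfba')
  13 → (18, 'fba')
  14 → (1, 'fdeeadcbagcggabfgfba')
  15 → (16, 'fgfba')
  16 → (13, 'gabfgfba')
  17 → (10, 'gcggabfgfba')
  18 → (17, 'gfba')
  19 → (0, 'gfdeeadcbagcggabfgfba')
  20 → (12, 'ggabfgfba')

SA = [20, 14, 5, 9, 19, 8, 15, 7, 11, 6, 2, 4, 3, 18, 1, 16, 13, 10, 17, 0, 12]
i: (SA[i-1],SA[i]) lcp shared
  1: (20,14) 1 'a'
  2: (14,5) 1 'a'
  3: (5,9) 1 'a'
  4: (9,19) 0 ''
  5: (19,8) 2 'ba'
  6: (8,15) 1 'b'
  7: (15,7) 0 ''
  8: (7,11) 1 'c'
  9: (11,6) 0 ''
  10: (6,2) 1 'd'
  11: (2,4) 0 ''
  12: (4,3) 1 'e'
  13: (3,18) 0 ''
  14: (18,1) 1 'f'
  15: (1,16) 1 'f'
  16: (16,13) 0 ''
  17: (13,10) 1 'g'
  18: (10,17) 1 'g'
  19: (17,0) 2 'gf'
  20: (0,12) 1 'g'

n(n+1)/2 = 21·22/2 = 231
Σ LCP = 0 + 1 + 1 + 1 + 0 + 2 + 1 + 0 + 1 + 0 + 1 + 0 + 1 + 0 + 1 + 1 + 0 + 1 + 1 + 2 + 1 = 16
distinct = 231 − 16 = 215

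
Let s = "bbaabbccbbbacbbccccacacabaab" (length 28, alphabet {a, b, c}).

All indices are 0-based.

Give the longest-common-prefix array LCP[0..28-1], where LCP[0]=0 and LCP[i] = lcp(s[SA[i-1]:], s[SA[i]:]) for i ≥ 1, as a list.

rank | idx | suffix
   0 |  25 | aab
   1 |   2 | aabbccbbbacbbccccacacabaab
   2 |  26 | ab
   3 |  23 | abaab
   4 |   3 | abbccbbbacbbccccacacabaab
   5 |  21 | acabaab
   6 |  19 | acacabaab
   7 |  11 | acbbccccacacabaab
   8 |  27 | b
   9 |  24 | baab
  10 |   1 | baabbccbbbacbbccccacacabaab
  11 |  10 | bacbbccccacacabaab
  12 |   0 | bbaabbccbbbacbbccccacacabaab
  13 |   9 | bbacbbccccacacabaab
  14 |   8 | bbbacbbccccacacabaab
  15 |   4 | bbccbbbacbbccccacacabaab
  16 |  13 | bbccccacacabaab
  17 |   5 | bccbbbacbbccccacacabaab
  18 |  14 | bccccacacabaab
  19 |  22 | cabaab
  20 |  20 | cacabaab
  21 |  18 | cacacabaab
  22 |   7 | cbbbacbbccccacacabaab
  23 |  12 | cbbccccacacabaab
  24 |  17 | ccacacabaab
  25 |   6 | ccbbbacbbccccacacabaab
  26 |  16 | cccacacabaab
  27 |  15 | ccccacacabaab

SA = [25, 2, 26, 23, 3, 21, 19, 11, 27, 24, 1, 10, 0, 9, 8, 4, 13, 5, 14, 22, 20, 18, 7, 12, 17, 6, 16, 15]
rank  pair      lcp
   1  s[25:],s[2:]  3  'aab'
   2  s[2:],s[26:]  1  'a'
   3  s[26:],s[23:]  2  'ab'
   4  s[23:],s[3:]  2  'ab'
   5  s[3:],s[21:]  1  'a'
   6  s[21:],s[19:]  3  'aca'
   7  s[19:],s[11:]  2  'ac'
   8  s[11:],s[27:]  0  ''
   9  s[27:],s[24:]  1  'b'
  10  s[24:],s[1:]  4  'baab'
  11  s[1:],s[10:]  2  'ba'
  12  s[10:],s[0:]  1  'b'
  13  s[0:],s[9:]  3  'bba'
  14  s[9:],s[8:]  2  'bb'
  15  s[8:],s[4:]  2  'bb'
  16  s[4:],s[13:]  4  'bbcc'
  17  s[13:],s[5:]  1  'b'
  18  s[5:],s[14:]  3  'bcc'
  19  s[14:],s[22:]  0  ''
  20  s[22:],s[20:]  2  'ca'
  21  s[20:],s[18:]  4  'caca'
  22  s[18:],s[7:]  1  'c'
  23  s[7:],s[12:]  3  'cbb'
  24  s[12:],s[17:]  1  'c'
  25  s[17:],s[6:]  2  'cc'
  26  s[6:],s[16:]  2  'cc'
  27  s[16:],s[15:]  3  'ccc'

[0, 3, 1, 2, 2, 1, 3, 2, 0, 1, 4, 2, 1, 3, 2, 2, 4, 1, 3, 0, 2, 4, 1, 3, 1, 2, 2, 3]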